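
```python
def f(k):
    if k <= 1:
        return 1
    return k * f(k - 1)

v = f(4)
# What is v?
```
Call trace:
f(k=4)
  f(k=3)
    f(k=2)
      f(k=1)
      -> return 1
    -> return 2
  -> return 6
-> return 24

Final answer: 24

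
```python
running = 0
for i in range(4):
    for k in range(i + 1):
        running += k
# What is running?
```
Trace:
  running=0
  running=0, i=0, k=0
  running=0, i=1, k=0
  running=1, i=1, k=1
  running=1, i=2, k=0
  running=2, i=2, k=1
  running=4, i=2, k=2
  running=4, i=3, k=0
  running=5, i=3, k=1
  running=7, i=3, k=2
  running=10, i=3, k=3

Final answer: 10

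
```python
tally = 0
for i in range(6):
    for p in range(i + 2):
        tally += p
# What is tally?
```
Trace:
  tally=0
  tally=0, i=0, p=0
  tally=1, i=0, p=1
  tally=1, i=1, p=0
  tally=2, i=1, p=1
  tally=4, i=1, p=2
  tally=4, i=2, p=0
  tally=5, i=2, p=1
  tally=7, i=2, p=2
  tally=10, i=2, p=3
  tally=10, i=3, p=0
  tally=11, i=3, p=1
  tally=13, i=3, p=2
  tally=16, i=3, p=3
  tally=20, i=3, p=4
  tally=20, i=4, p=0
  tally=21, i=4, p=1
  tally=23, i=4, p=2
  tally=26, i=4, p=3
  tally=30, i=4, p=4
  tally=35, i=4, p=5
  tally=35, i=5, p=0
  tally=36, i=5, p=1
  tally=38, i=5, p=2
  tally=41, i=5, p=3
  tally=45, i=5, p=4
  tally=50, i=5, p=5
  tally=56, i=5, p=6

Final answer: 56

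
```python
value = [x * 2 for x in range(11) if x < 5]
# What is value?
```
Trace:
  x=0
  x=1
  x=2
  x=3
  x=4
  x=5
  x=6
  x=7
  x=8
  x=9
  x=10
  value=[0, 2, 4, 6, 8]

Final answer: [0, 2, 4, 6, 8]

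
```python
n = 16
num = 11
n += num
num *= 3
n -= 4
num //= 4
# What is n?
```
Trace:
  n=16
  n=16, num=11
  n=27, num=11
  n=27, num=33
  n=23, num=33
  n=23, num=8

Final answer: 23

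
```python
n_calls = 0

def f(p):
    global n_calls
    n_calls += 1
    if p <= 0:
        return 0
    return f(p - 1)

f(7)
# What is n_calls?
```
Call trace:
f(p=7)
  f(p=6)
    f(p=5)
      f(p=4)
        f(p=3)
          f(p=2)
            f(p=1)
              f(p=0)
              -> return 0
            -> return 0
          -> return 0
        -> return 0
      -> return 0
    -> return 0
  -> return 0
-> return 0

n_calls is incremented once per call. f is entered once for each p = 7, 6, 5, 4, 3, 2, 1, 0 (the p <= 0 call returns without recursing), i.e. 7 + 1 calls.
n_calls = 8

Final answer: 8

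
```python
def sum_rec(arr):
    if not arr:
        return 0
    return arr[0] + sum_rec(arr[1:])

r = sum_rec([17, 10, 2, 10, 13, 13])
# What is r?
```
Call trace:
sum_rec(arr=[17, 10, 2, 10, 13, 13])
  sum_rec(arr=[10, 2, 10, 13, 13])
    sum_rec(arr=[2, 10, 13, 13])
      sum_rec(arr=[10, 13, 13])
        sum_rec(arr=[13, 13])
          sum_rec(arr=[13])
            sum_rec(arr=[])
            -> return 0
          -> return 13
        -> return 26
      -> return 36
    -> return 38
  -> return 48
-> return 65

Final answer: 65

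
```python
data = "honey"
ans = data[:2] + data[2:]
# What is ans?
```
Trace:
  data='honey'
  data='honey', ans='honey'

Final answer: 'honey'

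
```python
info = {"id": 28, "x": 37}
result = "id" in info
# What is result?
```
Trace:
  info={'id': 28, 'x': 37}
  info={'id': 28, 'x': 37}, result=True

Final answer: True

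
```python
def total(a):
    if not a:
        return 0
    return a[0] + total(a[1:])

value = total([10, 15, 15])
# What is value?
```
Call trace:
total(a=[10, 15, 15])
  total(a=[15, 15])
    total(a=[15])
      total(a=[])
      -> return 0
    -> return 15
  -> return 30
-> return 40

Final answer: 40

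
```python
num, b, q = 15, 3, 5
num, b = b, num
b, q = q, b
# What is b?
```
Trace:
  num=15, b=3, q=5
  num=3, b=15, q=5
  num=3, b=5, q=15

Final answer: 5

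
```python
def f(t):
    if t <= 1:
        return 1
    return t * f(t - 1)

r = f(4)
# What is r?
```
Call trace:
f(t=4)
  f(t=3)
    f(t=2)
      f(t=1)
      -> return 1
    -> return 2
  -> return 6
-> return 24

Final answer: 24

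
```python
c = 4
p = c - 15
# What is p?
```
Trace:
  c=4
  c=4, p=-11

Final answer: -11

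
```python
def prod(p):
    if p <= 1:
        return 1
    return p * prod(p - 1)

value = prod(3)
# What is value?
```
Call trace:
prod(p=3)
  prod(p=2)
    prod(p=1)
    -> return 1
  -> return 2
-> return 6

Final answer: 6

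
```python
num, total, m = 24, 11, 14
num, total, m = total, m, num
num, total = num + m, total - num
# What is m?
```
Trace:
  num=24, total=11, m=14
  num=11, total=14, m=24
  num=35, total=3, m=24

Final answer: 24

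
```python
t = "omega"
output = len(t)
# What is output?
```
Trace:
  t='omega'
  t='omega', output=5

Final answer: 5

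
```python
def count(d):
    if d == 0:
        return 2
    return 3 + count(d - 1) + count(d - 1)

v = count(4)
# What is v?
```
Call trace (a repeated sub-call is expanded the first time; later identical calls just restate its return value):
count(d=4)
  count(d=3)
    count(d=2)
      count(d=1)
        count(d=0)
        -> return 2
        count(d=0)
        -> return 2
      -> return 7
      count(d=1) -> return 7  (same call as traced above)
    -> return 17
    count(d=2) -> return 17  (same call as traced above)
  -> return 37
  count(d=3) -> return 37  (same call as traced above)
-> return 77

Final answer: 77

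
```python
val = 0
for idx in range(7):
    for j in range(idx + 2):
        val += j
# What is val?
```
Trace:
  val=0
  val=0, idx=0, j=0
  val=1, idx=0, j=1
  val=1, idx=1, j=0
  val=2, idx=1, j=1
  val=4, idx=1, j=2
  val=4, idx=2, j=0
  val=5, idx=2, j=1
  val=7, idx=2, j=2
  val=10, idx=2, j=3
  val=10, idx=3, j=0
  val=11, idx=3, j=1
  val=13, idx=3, j=2
  val=16, idx=3, j=3
  val=20, idx=3, j=4
  val=20, idx=4, j=0
  val=21, idx=4, j=1
  val=23, idx=4, j=2
  val=26, idx=4, j=3
  val=30, idx=4, j=4
  val=35, idx=4, j=5
  val=35, idx=5, j=0
  val=36, idx=5, j=1
  val=38, idx=5, j=2
  val=41, idx=5, j=3
  val=45, idx=5, j=4
  val=50, idx=5, j=5
  val=56, idx=5, j=6
  val=56, idx=6, j=0
  val=57, idx=6, j=1
  val=59, idx=6, j=2
  val=62, idx=6, j=3
  val=66, idx=6, j=4
  val=71, idx=6, j=5
  val=77, idx=6, j=6
  val=84, idx=6, j=7

Final answer: 84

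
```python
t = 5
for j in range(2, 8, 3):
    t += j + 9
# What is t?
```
Trace:
  t=5
  t=16, j=2
  t=30, j=5

Final answer: 30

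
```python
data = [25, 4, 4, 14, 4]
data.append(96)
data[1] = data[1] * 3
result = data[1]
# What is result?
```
Trace:
  data=[25, 4, 4, 14, 4]
  data=[25, 4, 4, 14, 4, 96]
  data=[25, 12, 4, 14, 4, 96]
  data=[25, 12, 4, 14, 4, 96], result=12

Final answer: 12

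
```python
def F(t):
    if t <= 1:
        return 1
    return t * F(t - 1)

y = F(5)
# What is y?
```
Call trace:
F(t=5)
  F(t=4)
    F(t=3)
      F(t=2)
        F(t=1)
        -> return 1
      -> return 2
    -> return 6
  -> return 24
-> return 120

Final answer: 120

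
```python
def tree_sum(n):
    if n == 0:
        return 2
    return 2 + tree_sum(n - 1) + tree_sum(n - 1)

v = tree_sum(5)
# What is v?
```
Call trace (a repeated sub-call is expanded the first time; later identical calls just restate its return value):
tree_sum(n=5)
  tree_sum(n=4)
    tree_sum(n=3)
      tree_sum(n=2)
        tree_sum(n=1)
          tree_sum(n=0)
          -> return 2
          tree_sum(n=0)
          -> return 2
        -> return 6
        tree_sum(n=1) -> return 6  (same call as traced above)
      -> return 14
      tree_sum(n=2) -> return 14  (same call as traced above)
    -> return 30
    tree_sum(n=3) -> return 30  (same call as traced above)
  -> return 62
  tree_sum(n=4) -> return 62  (same call as traced above)
-> return 126

Final answer: 126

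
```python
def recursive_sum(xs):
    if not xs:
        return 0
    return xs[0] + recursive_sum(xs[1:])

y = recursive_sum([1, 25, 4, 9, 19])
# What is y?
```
Call trace:
recursive_sum(xs=[1, 25, 4, 9, 19])
  recursive_sum(xs=[25, 4, 9, 19])
    recursive_sum(xs=[4, 9, 19])
      recursive_sum(xs=[9, 19])
        recursive_sum(xs=[19])
          recursive_sum(xs=[])
          -> return 0
        -> return 19
      -> return 28
    -> return 32
  -> return 57
-> return 58

Final answer: 58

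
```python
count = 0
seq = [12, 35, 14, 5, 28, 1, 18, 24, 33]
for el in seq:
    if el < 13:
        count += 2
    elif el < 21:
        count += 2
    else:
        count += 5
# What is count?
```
Trace:
  count=0
  count=2, el=12
  count=7, el=35
  count=9, el=14
  count=11, el=5
  count=16, el=28
  count=18, el=1
  count=20, el=18
  count=25, el=24
  count=30, el=33

Final answer: 30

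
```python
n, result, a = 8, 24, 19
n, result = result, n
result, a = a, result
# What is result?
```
Trace:
  n=8, result=24, a=19
  n=24, result=8, a=19
  n=24, result=19, a=8

Final answer: 19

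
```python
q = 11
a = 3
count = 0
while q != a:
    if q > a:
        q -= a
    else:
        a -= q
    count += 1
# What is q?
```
Trace:
  q=11
  q=11, a=3
  q=11, a=3, count=0
  q=8, a=3, count=1
  q=5, a=3, count=2
  q=2, a=3, count=3
  q=2, a=1, count=4
  q=1, a=1, count=5

Final answer: 1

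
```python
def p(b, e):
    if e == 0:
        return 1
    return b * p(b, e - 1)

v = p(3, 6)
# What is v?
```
Call trace:
p(b=3, e=6)
  p(b=3, e=5)
    p(b=3, e=4)
      p(b=3, e=3)
        p(b=3, e=2)
          p(b=3, e=1)
            p(b=3, e=0)
            -> return 1
          -> return 3
        -> return 9
      -> return 27
    -> return 81
  -> return 243
-> return 729

Final answer: 729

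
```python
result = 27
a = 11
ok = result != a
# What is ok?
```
Trace:
  result=27
  result=27, a=11
  result=27, a=11, ok=True

Final answer: True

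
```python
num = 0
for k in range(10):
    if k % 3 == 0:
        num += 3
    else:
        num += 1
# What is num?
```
Trace:
  num=0
  num=3, k=0
  num=4, k=1
  num=5, k=2
  num=8, k=3
  num=9, k=4
  num=10, k=5
  num=13, k=6
  num=14, k=7
  num=15, k=8
  num=18, k=9

Final answer: 18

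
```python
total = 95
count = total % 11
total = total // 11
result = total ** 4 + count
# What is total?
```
Trace:
  total=95
  total=95, count=7
  total=8, count=7
  total=8, count=7, result=4103

Final answer: 8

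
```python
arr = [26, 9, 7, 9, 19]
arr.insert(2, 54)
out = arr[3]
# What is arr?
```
Trace:
  arr=[26, 9, 7, 9, 19]
  arr=[26, 9, 54, 7, 9, 19]
  arr=[26, 9, 54, 7, 9, 19], out=7

Final answer: [26, 9, 54, 7, 9, 19]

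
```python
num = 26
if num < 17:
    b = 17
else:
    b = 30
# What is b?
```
Trace:
  num=26
  num=26, b=30

Final answer: 30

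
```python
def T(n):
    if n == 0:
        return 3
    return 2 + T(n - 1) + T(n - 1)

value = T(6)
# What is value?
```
Call trace (a repeated sub-call is expanded the first time; later identical calls just restate its return value):
T(n=6)
  T(n=5)
    T(n=4)
      T(n=3)
        T(n=2)
          T(n=1)
            T(n=0)
            -> return 3
            T(n=0)
            -> return 3
          -> return 8
          T(n=1) -> return 8  (same call as traced above)
        -> return 18
        T(n=2) -> return 18  (same call as traced above)
      -> return 38
      T(n=3) -> return 38  (same call as traced above)
    -> return 78
    T(n=4) -> return 78  (same call as traced above)
  -> return 158
  T(n=5) -> return 158  (same call as traced above)
-> return 318

Final answer: 318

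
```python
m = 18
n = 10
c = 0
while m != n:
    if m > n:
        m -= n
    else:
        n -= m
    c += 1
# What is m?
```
Trace:
  m=18
  m=18, n=10
  m=18, n=10, c=0
  m=8, n=10, c=1
  m=8, n=2, c=2
  m=6, n=2, c=3
  m=4, n=2, c=4
  m=2, n=2, c=5

Final answer: 2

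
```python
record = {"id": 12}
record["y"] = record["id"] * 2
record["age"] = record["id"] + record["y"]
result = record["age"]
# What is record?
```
Trace:
  record={'id': 12}
  record={'id': 12, 'y': 24}
  record={'id': 12, 'y': 24, 'age': 36}
  record={'id': 12, 'y': 24, 'age': 36}, result=36

Final answer: {'id': 12, 'y': 24, 'age': 36}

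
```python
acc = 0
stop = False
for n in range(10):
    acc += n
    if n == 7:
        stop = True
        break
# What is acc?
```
Trace:
  acc=0
  acc=0, stop=False
  acc=0, stop=False, n=0
  acc=1, stop=False, n=1
  acc=3, stop=False, n=2
  acc=6, stop=False, n=3
  acc=10, stop=False, n=4
  acc=15, stop=False, n=5
  acc=21, stop=False, n=6
  acc=28, stop=True, n=7

Final answer: 28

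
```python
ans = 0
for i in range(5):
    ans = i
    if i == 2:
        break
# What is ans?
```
Trace:
  ans=0
  ans=0, i=0
  ans=1, i=1
  ans=2, i=2

Final answer: 2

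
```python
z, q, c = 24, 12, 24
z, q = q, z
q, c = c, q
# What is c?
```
Trace:
  z=24, q=12, c=24
  z=12, q=24, c=24
  z=12, q=24, c=24

Final answer: 24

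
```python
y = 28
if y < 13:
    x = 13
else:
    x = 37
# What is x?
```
Trace:
  y=28
  y=28, x=37

Final answer: 37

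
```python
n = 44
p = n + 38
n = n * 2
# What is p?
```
Trace:
  n=44
  n=44, p=82
  n=88, p=82

Final answer: 82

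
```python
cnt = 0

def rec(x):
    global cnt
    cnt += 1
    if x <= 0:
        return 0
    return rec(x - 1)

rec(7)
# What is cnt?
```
Call trace:
rec(x=7)
  rec(x=6)
    rec(x=5)
      rec(x=4)
        rec(x=3)
          rec(x=2)
            rec(x=1)
              rec(x=0)
              -> return 0
            -> return 0
          -> return 0
        -> return 0
      -> return 0
    -> return 0
  -> return 0
-> return 0

cnt is incremented once per call. rec is entered once for each x = 7, 6, 5, 4, 3, 2, 1, 0 (the x <= 0 call returns without recursing), i.e. 7 + 1 calls.
cnt = 8

Final answer: 8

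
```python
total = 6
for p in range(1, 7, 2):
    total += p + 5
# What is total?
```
Trace:
  total=6
  total=12, p=1
  total=20, p=3
  total=30, p=5

Final answer: 30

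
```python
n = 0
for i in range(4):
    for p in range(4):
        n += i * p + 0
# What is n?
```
Trace:
  n=0
  n=0, i=0, p=0
  n=0, i=0, p=1
  n=0, i=0, p=2
  n=0, i=0, p=3
  n=0, i=1, p=0
  n=1, i=1, p=1
  n=3, i=1, p=2
  n=6, i=1, p=3
  n=6, i=2, p=0
  n=8, i=2, p=1
  n=12, i=2, p=2
  n=18, i=2, p=3
  n=18, i=3, p=0
  n=21, i=3, p=1
  n=27, i=3, p=2
  n=36, i=3, p=3

Final answer: 36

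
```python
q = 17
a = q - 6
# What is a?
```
Trace:
  q=17
  q=17, a=11

Final answer: 11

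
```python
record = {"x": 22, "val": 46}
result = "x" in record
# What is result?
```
Trace:
  record={'x': 22, 'val': 46}
  record={'x': 22, 'val': 46}, result=True

Final answer: True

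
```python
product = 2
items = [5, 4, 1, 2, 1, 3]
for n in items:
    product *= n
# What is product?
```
Trace:
  product=2
  product=10, n=5
  product=40, n=4
  product=40, n=1
  product=80, n=2
  product=80, n=1
  product=240, n=3

Final answer: 240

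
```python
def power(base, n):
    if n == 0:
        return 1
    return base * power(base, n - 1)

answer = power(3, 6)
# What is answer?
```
Call trace:
power(base=3, n=6)
  power(base=3, n=5)
    power(base=3, n=4)
      power(base=3, n=3)
        power(base=3, n=2)
          power(base=3, n=1)
            power(base=3, n=0)
            -> return 1
          -> return 3
        -> return 9
      -> return 27
    -> return 81
  -> return 243
-> return 729

Final answer: 729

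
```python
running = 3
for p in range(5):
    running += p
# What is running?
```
Trace:
  running=3
  running=3, p=0
  running=4, p=1
  running=6, p=2
  running=9, p=3
  running=13, p=4

Final answer: 13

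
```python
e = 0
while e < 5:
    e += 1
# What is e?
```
Trace:
  e=0
  e=1
  e=2
  e=3
  e=4
  e=5

Final answer: 5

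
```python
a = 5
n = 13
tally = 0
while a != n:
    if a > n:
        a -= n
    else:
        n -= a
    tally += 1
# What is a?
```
Trace:
  a=5
  a=5, n=13
  a=5, n=13, tally=0
  a=5, n=8, tally=1
  a=5, n=3, tally=2
  a=2, n=3, tally=3
  a=2, n=1, tally=4
  a=1, n=1, tally=5

Final answer: 1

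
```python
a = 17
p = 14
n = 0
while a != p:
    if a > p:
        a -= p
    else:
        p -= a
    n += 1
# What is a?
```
Trace:
  a=17
  a=17, p=14
  a=17, p=14, n=0
  a=3, p=14, n=1
  a=3, p=11, n=2
  a=3, p=8, n=3
  a=3, p=5, n=4
  a=3, p=2, n=5
  a=1, p=2, n=6
  a=1, p=1, n=7

Final answer: 1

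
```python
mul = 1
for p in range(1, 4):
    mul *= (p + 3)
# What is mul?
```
Trace:
  mul=1
  mul=4, p=1
  mul=20, p=2
  mul=120, p=3

Final answer: 120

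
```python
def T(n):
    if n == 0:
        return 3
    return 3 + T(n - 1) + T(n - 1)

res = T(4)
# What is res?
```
Call trace (a repeated sub-call is expanded the first time; later identical calls just restate its return value):
T(n=4)
  T(n=3)
    T(n=2)
      T(n=1)
        T(n=0)
        -> return 3
        T(n=0)
        -> return 3
      -> return 9
      T(n=1) -> return 9  (same call as traced above)
    -> return 21
    T(n=2) -> return 21  (same call as traced above)
  -> return 45
  T(n=3) -> return 45  (same call as traced above)
-> return 93

Final answer: 93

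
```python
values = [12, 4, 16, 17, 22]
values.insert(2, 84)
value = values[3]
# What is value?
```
Trace:
  values=[12, 4, 16, 17, 22]
  values=[12, 4, 84, 16, 17, 22]
  values=[12, 4, 84, 16, 17, 22], value=16

Final answer: 16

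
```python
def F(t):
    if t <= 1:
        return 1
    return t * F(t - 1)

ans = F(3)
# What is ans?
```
Call trace:
F(t=3)
  F(t=2)
    F(t=1)
    -> return 1
  -> return 2
-> return 6

Final answer: 6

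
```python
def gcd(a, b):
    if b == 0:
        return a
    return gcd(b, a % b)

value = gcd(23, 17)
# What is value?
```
Call trace:
gcd(a=23, b=17)
  gcd(a=17, b=6)
    gcd(a=6, b=5)
      gcd(a=5, b=1)
        gcd(a=1, b=0)
        -> return 1
      -> return 1
    -> return 1
  -> return 1
-> return 1

Final answer: 1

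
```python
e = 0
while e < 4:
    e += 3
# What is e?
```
Trace:
  e=0
  e=3
  e=6

Final answer: 6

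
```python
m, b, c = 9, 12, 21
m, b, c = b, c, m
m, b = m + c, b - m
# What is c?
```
Trace:
  m=9, b=12, c=21
  m=12, b=21, c=9
  m=21, b=9, c=9

Final answer: 9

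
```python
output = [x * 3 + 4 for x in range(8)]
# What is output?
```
Trace:
  x=0
  x=1
  x=2
  x=3
  x=4
  x=5
  x=6
  x=7
  output=[4, 7, 10, 13, 16, 19, 22, 25]

Final answer: [4, 7, 10, 13, 16, 19, 22, 25]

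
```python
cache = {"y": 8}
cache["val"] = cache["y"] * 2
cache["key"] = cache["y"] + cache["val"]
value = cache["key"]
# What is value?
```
Trace:
  cache={'y': 8}
  cache={'y': 8, 'val': 16}
  cache={'y': 8, 'val': 16, 'key': 24}
  cache={'y': 8, 'val': 16, 'key': 24}, value=24

Final answer: 24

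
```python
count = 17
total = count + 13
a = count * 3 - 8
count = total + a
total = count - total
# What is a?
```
Trace:
  count=17
  count=17, total=30
  count=17, total=30, a=43
  count=73, total=30, a=43
  count=73, total=43, a=43

Final answer: 43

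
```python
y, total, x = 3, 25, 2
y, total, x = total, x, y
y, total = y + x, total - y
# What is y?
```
Trace:
  y=3, total=25, x=2
  y=25, total=2, x=3
  y=28, total=-23, x=3

Final answer: 28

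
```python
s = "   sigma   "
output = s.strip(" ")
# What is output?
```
Trace:
  s='   sigma   '
  s='   sigma   ', output='sigma'

Final answer: 'sigma'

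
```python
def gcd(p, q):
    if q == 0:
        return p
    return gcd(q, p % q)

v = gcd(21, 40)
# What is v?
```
Call trace:
gcd(p=21, q=40)
  gcd(p=40, q=21)
    gcd(p=21, q=19)
      gcd(p=19, q=2)
        gcd(p=2, q=1)
          gcd(p=1, q=0)
          -> return 1
        -> return 1
      -> return 1
    -> return 1
  -> return 1
-> return 1

Final answer: 1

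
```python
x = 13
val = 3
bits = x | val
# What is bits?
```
Trace:
  x=13
  x=13, val=3
  x=13, val=3, bits=15

Final answer: 15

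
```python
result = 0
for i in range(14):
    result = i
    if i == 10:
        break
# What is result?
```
Trace:
  result=0
  result=0, i=0
  result=1, i=1
  result=2, i=2
  result=3, i=3
  result=4, i=4
  result=5, i=5
  result=6, i=6
  result=7, i=7
  result=8, i=8
  result=9, i=9
  result=10, i=10

Final answer: 10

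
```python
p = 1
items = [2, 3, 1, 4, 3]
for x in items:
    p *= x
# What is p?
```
Trace:
  p=1
  p=2, x=2
  p=6, x=3
  p=6, x=1
  p=24, x=4
  p=72, x=3

Final answer: 72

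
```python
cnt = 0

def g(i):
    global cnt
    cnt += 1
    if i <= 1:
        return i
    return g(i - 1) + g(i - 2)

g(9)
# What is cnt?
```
Call trace (a repeated sub-call is expanded the first time; later identical calls just restate its return value):
g(i=9)
  g(i=8)
    g(i=7)
      g(i=6)
        g(i=5)
          g(i=4)
            g(i=3)
              g(i=2)
                g(i=1)
                -> return 1
                g(i=0)
                -> return 0
              -> return 1
              g(i=1)
              -> return 1
            -> return 2
            g(i=2) -> return 1  (same call as traced above)
          -> return 3
          g(i=3) -> return 2  (same call as traced above)
        -> return 5
        g(i=4) -> return 3  (same call as traced above)
      -> return 8
      g(i=5) -> return 5  (same call as traced above)
    -> return 13
    g(i=6) -> return 8  (same call as traced above)
  -> return 21
  g(i=7) -> return 13  (same call as traced above)
-> return 34

cnt is incremented once per call, so count the calls in each subtree. Let C(i) = number of calls made by g(i).
C(0) = C(1) = 1 (base case, no recursion); C(i) = 1 + C(i - 1) + C(i - 2) otherwise.
C(2) = 1 + C(1) + C(0) = 1 + 1 + 1 = 3
C(3) = 1 + C(2) + C(1) = 1 + 3 + 1 = 5
C(4) = 1 + C(3) + C(2) = 1 + 5 + 3 = 9
C(5) = 1 + C(4) + C(3) = 1 + 9 + 5 = 15
C(6) = 1 + C(5) + C(4) = 1 + 15 + 9 = 25
C(7) = 1 + C(6) + C(5) = 1 + 25 + 15 = 41
C(8) = 1 + C(7) + C(6) = 1 + 41 + 25 = 67
C(9) = 1 + C(8) + C(7) = 1 + 67 + 41 = 109
cnt = C(9) = 109

Final answer: 109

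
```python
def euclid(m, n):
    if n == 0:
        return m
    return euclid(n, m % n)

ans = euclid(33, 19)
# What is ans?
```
Call trace:
euclid(m=33, n=19)
  euclid(m=19, n=14)
    euclid(m=14, n=5)
      euclid(m=5, n=4)
        euclid(m=4, n=1)
          euclid(m=1, n=0)
          -> return 1
        -> return 1
      -> return 1
    -> return 1
  -> return 1
-> return 1

Final answer: 1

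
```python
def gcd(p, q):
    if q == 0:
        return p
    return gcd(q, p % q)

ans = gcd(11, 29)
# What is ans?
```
Call trace:
gcd(p=11, q=29)
  gcd(p=29, q=11)
    gcd(p=11, q=7)
      gcd(p=7, q=4)
        gcd(p=4, q=3)
          gcd(p=3, q=1)
            gcd(p=1, q=0)
            -> return 1
          -> return 1
        -> return 1
      -> return 1
    -> return 1
  -> return 1
-> return 1

Final answer: 1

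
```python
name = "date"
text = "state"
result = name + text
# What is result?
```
Trace:
  name='date'
  name='date', text='state'
  name='date', text='state', result='datestate'

Final answer: 'datestate'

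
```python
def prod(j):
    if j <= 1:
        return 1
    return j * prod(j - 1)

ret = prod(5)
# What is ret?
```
Call trace:
prod(j=5)
  prod(j=4)
    prod(j=3)
      prod(j=2)
        prod(j=1)
        -> return 1
      -> return 2
    -> return 6
  -> return 24
-> return 120

Final answer: 120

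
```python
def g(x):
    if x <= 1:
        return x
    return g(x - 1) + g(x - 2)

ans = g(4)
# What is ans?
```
Call trace (a repeated sub-call is expanded the first time; later identical calls just restate its return value):
g(x=4)
  g(x=3)
    g(x=2)
      g(x=1)
      -> return 1
      g(x=0)
      -> return 0
    -> return 1
    g(x=1)
    -> return 1
  -> return 2
  g(x=2) -> return 1  (same call as traced above)
-> return 3

Final answer: 3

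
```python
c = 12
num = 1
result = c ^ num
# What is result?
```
Trace:
  c=12
  c=12, num=1
  c=12, num=1, result=13

Final answer: 13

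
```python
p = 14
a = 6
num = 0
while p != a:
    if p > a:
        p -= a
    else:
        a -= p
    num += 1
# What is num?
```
Trace:
  p=14
  p=14, a=6
  p=14, a=6, num=0
  p=8, a=6, num=1
  p=2, a=6, num=2
  p=2, a=4, num=3
  p=2, a=2, num=4

Final answer: 4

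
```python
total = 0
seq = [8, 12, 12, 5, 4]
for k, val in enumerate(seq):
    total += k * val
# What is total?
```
Trace:
  total=0
  total=0, k=0, val=8
  total=12, k=1, val=12
  total=36, k=2, val=12
  total=51, k=3, val=5
  total=67, k=4, val=4

Final answer: 67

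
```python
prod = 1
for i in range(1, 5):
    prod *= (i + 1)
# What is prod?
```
Trace:
  prod=1
  prod=2, i=1
  prod=6, i=2
  prod=24, i=3
  prod=120, i=4

Final answer: 120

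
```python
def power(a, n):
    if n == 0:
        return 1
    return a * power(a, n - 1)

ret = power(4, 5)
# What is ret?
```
Call trace:
power(a=4, n=5)
  power(a=4, n=4)
    power(a=4, n=3)
      power(a=4, n=2)
        power(a=4, n=1)
          power(a=4, n=0)
          -> return 1
        -> return 4
      -> return 16
    -> return 64
  -> return 256
-> return 1024

Final answer: 1024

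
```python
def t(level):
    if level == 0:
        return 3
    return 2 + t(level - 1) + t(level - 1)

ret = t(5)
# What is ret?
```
Call trace (a repeated sub-call is expanded the first time; later identical calls just restate its return value):
t(level=5)
  t(level=4)
    t(level=3)
      t(level=2)
        t(level=1)
          t(level=0)
          -> return 3
          t(level=0)
          -> return 3
        -> return 8
        t(level=1) -> return 8  (same call as traced above)
      -> return 18
      t(level=2) -> return 18  (same call as traced above)
    -> return 38
    t(level=3) -> return 38  (same call as traced above)
  -> return 78
  t(level=4) -> return 78  (same call as traced above)
-> return 158

Final answer: 158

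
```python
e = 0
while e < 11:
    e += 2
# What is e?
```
Trace:
  e=0
  e=2
  e=4
  e=6
  e=8
  e=10
  e=12

Final answer: 12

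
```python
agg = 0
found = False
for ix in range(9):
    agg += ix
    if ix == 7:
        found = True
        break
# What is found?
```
Trace:
  agg=0
  agg=0, found=False
  agg=0, found=False, ix=0
  agg=1, found=False, ix=1
  agg=3, found=False, ix=2
  agg=6, found=False, ix=3
  agg=10, found=False, ix=4
  agg=15, found=False, ix=5
  agg=21, found=False, ix=6
  agg=28, found=True, ix=7

Final answer: True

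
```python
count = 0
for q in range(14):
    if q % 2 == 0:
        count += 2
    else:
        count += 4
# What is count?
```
Trace:
  count=0
  count=2, q=0
  count=6, q=1
  count=8, q=2
  count=12, q=3
  count=14, q=4
  count=18, q=5
  count=20, q=6
  count=24, q=7
  count=26, q=8
  count=30, q=9
  count=32, q=10
  count=36, q=11
  count=38, q=12
  count=42, q=13

Final answer: 42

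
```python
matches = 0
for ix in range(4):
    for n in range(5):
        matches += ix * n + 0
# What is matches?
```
Trace:
  matches=0
  matches=0, ix=0, n=0
  matches=0, ix=0, n=1
  matches=0, ix=0, n=2
  matches=0, ix=0, n=3
  matches=0, ix=0, n=4
  matches=0, ix=1, n=0
  matches=1, ix=1, n=1
  matches=3, ix=1, n=2
  matches=6, ix=1, n=3
  matches=10, ix=1, n=4
  matches=10, ix=2, n=0
  matches=12, ix=2, n=1
  matches=16, ix=2, n=2
  matches=22, ix=2, n=3
  matches=30, ix=2, n=4
  matches=30, ix=3, n=0
  matches=33, ix=3, n=1
  matches=39, ix=3, n=2
  matches=48, ix=3, n=3
  matches=60, ix=3, n=4

Final answer: 60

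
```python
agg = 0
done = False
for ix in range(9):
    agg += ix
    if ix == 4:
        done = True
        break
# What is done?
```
Trace:
  agg=0
  agg=0, done=False
  agg=0, done=False, ix=0
  agg=1, done=False, ix=1
  agg=3, done=False, ix=2
  agg=6, done=False, ix=3
  agg=10, done=True, ix=4

Final answer: True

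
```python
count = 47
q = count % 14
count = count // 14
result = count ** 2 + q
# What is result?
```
Trace:
  count=47
  count=47, q=5
  count=3, q=5
  count=3, q=5, result=14

Final answer: 14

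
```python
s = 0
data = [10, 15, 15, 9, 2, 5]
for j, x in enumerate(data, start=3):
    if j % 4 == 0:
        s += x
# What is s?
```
Trace:
  s=0
  s=0, j=3, x=10
  s=15, j=4, x=15
  s=15, j=5, x=15
  s=15, j=6, x=9
  s=15, j=7, x=2
  s=20, j=8, x=5

Final answer: 20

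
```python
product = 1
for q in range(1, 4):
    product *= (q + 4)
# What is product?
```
Trace:
  product=1
  product=5, q=1
  product=30, q=2
  product=210, q=3

Final answer: 210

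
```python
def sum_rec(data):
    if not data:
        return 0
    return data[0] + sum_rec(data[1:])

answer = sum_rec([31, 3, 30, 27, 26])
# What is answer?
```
Call trace:
sum_rec(data=[31, 3, 30, 27, 26])
  sum_rec(data=[3, 30, 27, 26])
    sum_rec(data=[30, 27, 26])
      sum_rec(data=[27, 26])
        sum_rec(data=[26])
          sum_rec(data=[])
          -> return 0
        -> return 26
      -> return 53
    -> return 83
  -> return 86
-> return 117

Final answer: 117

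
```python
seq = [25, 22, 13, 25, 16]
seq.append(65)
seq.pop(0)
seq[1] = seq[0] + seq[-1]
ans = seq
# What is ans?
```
Trace:
  seq=[25, 22, 13, 25, 16]
  seq=[25, 22, 13, 25, 16, 65]
  seq=[22, 13, 25, 16, 65]
  seq=[22, 87, 25, 16, 65]
  seq=[22, 87, 25, 16, 65], ans=[22, 87, 25, 16, 65]

Final answer: [22, 87, 25, 16, 65]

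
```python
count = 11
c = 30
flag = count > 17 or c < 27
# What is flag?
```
Trace:
  count=11
  count=11, c=30
  count=11, c=30, flag=False

Final answer: False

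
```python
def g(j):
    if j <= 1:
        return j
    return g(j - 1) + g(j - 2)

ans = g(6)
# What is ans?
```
Call trace (a repeated sub-call is expanded the first time; later identical calls just restate its return value):
g(j=6)
  g(j=5)
    g(j=4)
      g(j=3)
        g(j=2)
          g(j=1)
          -> return 1
          g(j=0)
          -> return 0
        -> return 1
        g(j=1)
        -> return 1
      -> return 2
      g(j=2) -> return 1  (same call as traced above)
    -> return 3
    g(j=3) -> return 2  (same call as traced above)
  -> return 5
  g(j=4) -> return 3  (same call as traced above)
-> return 8

Final answer: 8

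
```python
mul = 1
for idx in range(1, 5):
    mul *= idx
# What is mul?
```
Trace:
  mul=1
  mul=1, idx=1
  mul=2, idx=2
  mul=6, idx=3
  mul=24, idx=4

Final answer: 24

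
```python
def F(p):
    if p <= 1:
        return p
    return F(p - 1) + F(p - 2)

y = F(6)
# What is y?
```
Call trace (a repeated sub-call is expanded the first time; later identical calls just restate its return value):
F(p=6)
  F(p=5)
    F(p=4)
      F(p=3)
        F(p=2)
          F(p=1)
          -> return 1
          F(p=0)
          -> return 0
        -> return 1
        F(p=1)
        -> return 1
      -> return 2
      F(p=2) -> return 1  (same call as traced above)
    -> return 3
    F(p=3) -> return 2  (same call as traced above)
  -> return 5
  F(p=4) -> return 3  (same call as traced above)
-> return 8

Final answer: 8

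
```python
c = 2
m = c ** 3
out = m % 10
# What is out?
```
Trace:
  c=2
  c=2, m=8
  c=2, m=8, out=8

Final answer: 8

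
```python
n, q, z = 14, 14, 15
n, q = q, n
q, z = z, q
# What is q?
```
Trace:
  n=14, q=14, z=15
  n=14, q=14, z=15
  n=14, q=15, z=14

Final answer: 15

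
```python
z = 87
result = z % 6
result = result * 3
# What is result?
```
Trace:
  z=87
  z=87, result=3
  z=87, result=9

Final answer: 9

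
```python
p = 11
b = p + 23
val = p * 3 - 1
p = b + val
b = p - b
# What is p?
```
Trace:
  p=11
  p=11, b=34
  p=11, b=34, val=32
  p=66, b=34, val=32
  p=66, b=32, val=32

Final answer: 66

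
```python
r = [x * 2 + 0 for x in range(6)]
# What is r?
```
Trace:
  x=0
  x=1
  x=2
  x=3
  x=4
  x=5
  r=[0, 2, 4, 6, 8, 10]

Final answer: [0, 2, 4, 6, 8, 10]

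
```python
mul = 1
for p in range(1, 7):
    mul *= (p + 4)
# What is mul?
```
Trace:
  mul=1
  mul=5, p=1
  mul=30, p=2
  mul=210, p=3
  mul=1680, p=4
  mul=15120, p=5
  mul=151200, p=6

Final answer: 151200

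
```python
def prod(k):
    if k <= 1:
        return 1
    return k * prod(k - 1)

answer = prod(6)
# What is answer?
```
Call trace:
prod(k=6)
  prod(k=5)
    prod(k=4)
      prod(k=3)
        prod(k=2)
          prod(k=1)
          -> return 1
        -> return 2
      -> return 6
    -> return 24
  -> return 120
-> return 720

Final answer: 720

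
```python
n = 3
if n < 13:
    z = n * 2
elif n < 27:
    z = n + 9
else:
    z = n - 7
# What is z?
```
Trace:
  n=3
  n=3, z=6

Final answer: 6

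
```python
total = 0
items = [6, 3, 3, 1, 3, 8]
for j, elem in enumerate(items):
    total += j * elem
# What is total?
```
Trace:
  total=0
  total=0, j=0, elem=6
  total=3, j=1, elem=3
  total=9, j=2, elem=3
  total=12, j=3, elem=1
  total=24, j=4, elem=3
  total=64, j=5, elem=8

Final answer: 64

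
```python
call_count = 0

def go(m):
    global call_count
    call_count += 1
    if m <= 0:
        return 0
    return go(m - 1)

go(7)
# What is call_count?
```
Call trace:
go(m=7)
  go(m=6)
    go(m=5)
      go(m=4)
        go(m=3)
          go(m=2)
            go(m=1)
              go(m=0)
              -> return 0
            -> return 0
          -> return 0
        -> return 0
      -> return 0
    -> return 0
  -> return 0
-> return 0

call_count is incremented once per call. go is entered once for each m = 7, 6, 5, 4, 3, 2, 1, 0 (the m <= 0 call returns without recursing), i.e. 7 + 1 calls.
call_count = 8

Final answer: 8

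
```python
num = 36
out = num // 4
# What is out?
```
Trace:
  num=36
  num=36, out=9

Final answer: 9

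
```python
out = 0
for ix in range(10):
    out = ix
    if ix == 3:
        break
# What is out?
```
Trace:
  out=0
  out=0, ix=0
  out=1, ix=1
  out=2, ix=2
  out=3, ix=3

Final answer: 3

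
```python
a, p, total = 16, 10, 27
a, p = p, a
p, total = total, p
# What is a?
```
Trace:
  a=16, p=10, total=27
  a=10, p=16, total=27
  a=10, p=27, total=16

Final answer: 10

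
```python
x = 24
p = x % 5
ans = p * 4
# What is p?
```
Trace:
  x=24
  x=24, p=4
  x=24, p=4, ans=16

Final answer: 4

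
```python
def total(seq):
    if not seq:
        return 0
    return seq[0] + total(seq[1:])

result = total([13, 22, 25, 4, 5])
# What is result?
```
Call trace:
total(seq=[13, 22, 25, 4, 5])
  total(seq=[22, 25, 4, 5])
    total(seq=[25, 4, 5])
      total(seq=[4, 5])
        total(seq=[5])
          total(seq=[])
          -> return 0
        -> return 5
      -> return 9
    -> return 34
  -> return 56
-> return 69

Final answer: 69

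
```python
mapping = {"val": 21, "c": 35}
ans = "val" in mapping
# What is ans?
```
Trace:
  mapping={'val': 21, 'c': 35}
  mapping={'val': 21, 'c': 35}, ans=True

Final answer: True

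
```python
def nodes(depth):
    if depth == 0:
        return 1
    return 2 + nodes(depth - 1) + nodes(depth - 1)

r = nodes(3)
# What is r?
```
Call trace (a repeated sub-call is expanded the first time; later identical calls just restate its return value):
nodes(depth=3)
  nodes(depth=2)
    nodes(depth=1)
      nodes(depth=0)
      -> return 1
      nodes(depth=0)
      -> return 1
    -> return 4
    nodes(depth=1) -> return 4  (same call as traced above)
  -> return 10
  nodes(depth=2) -> return 10  (same call as traced above)
-> return 22

Final answer: 22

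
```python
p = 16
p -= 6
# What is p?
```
Trace:
  p=16
  p=10

Final answer: 10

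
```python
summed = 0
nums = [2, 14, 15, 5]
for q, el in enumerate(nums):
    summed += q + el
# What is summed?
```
Trace:
  summed=0
  summed=2, q=0, el=2
  summed=17, q=1, el=14
  summed=34, q=2, el=15
  summed=42, q=3, el=5

Final answer: 42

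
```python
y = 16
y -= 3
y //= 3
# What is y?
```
Trace:
  y=16
  y=13
  y=4

Final answer: 4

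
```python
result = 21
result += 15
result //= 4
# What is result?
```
Trace:
  result=21
  result=36
  result=9

Final answer: 9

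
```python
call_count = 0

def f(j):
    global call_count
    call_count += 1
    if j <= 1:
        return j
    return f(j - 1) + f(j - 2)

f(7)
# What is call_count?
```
Call trace (a repeated sub-call is expanded the first time; later identical calls just restate its return value):
f(j=7)
  f(j=6)
    f(j=5)
      f(j=4)
        f(j=3)
          f(j=2)
            f(j=1)
            -> return 1
            f(j=0)
            -> return 0
          -> return 1
          f(j=1)
          -> return 1
        -> return 2
        f(j=2) -> return 1  (same call as traced above)
      -> return 3
      f(j=3) -> return 2  (same call as traced above)
    -> return 5
    f(j=4) -> return 3  (same call as traced above)
  -> return 8
  f(j=5) -> return 5  (same call as traced above)
-> return 13

call_count is incremented once per call, so count the calls in each subtree. Let C(j) = number of calls made by f(j).
C(0) = C(1) = 1 (base case, no recursion); C(j) = 1 + C(j - 1) + C(j - 2) otherwise.
C(2) = 1 + C(1) + C(0) = 1 + 1 + 1 = 3
C(3) = 1 + C(2) + C(1) = 1 + 3 + 1 = 5
C(4) = 1 + C(3) + C(2) = 1 + 5 + 3 = 9
C(5) = 1 + C(4) + C(3) = 1 + 9 + 5 = 15
C(6) = 1 + C(5) + C(4) = 1 + 15 + 9 = 25
C(7) = 1 + C(6) + C(5) = 1 + 25 + 15 = 41
call_count = C(7) = 41

Final answer: 41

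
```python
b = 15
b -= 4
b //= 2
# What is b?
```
Trace:
  b=15
  b=11
  b=5

Final answer: 5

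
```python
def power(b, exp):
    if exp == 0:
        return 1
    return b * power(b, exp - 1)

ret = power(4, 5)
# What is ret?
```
Call trace:
power(b=4, exp=5)
  power(b=4, exp=4)
    power(b=4, exp=3)
      power(b=4, exp=2)
        power(b=4, exp=1)
          power(b=4, exp=0)
          -> return 1
        -> return 4
      -> return 16
    -> return 64
  -> return 256
-> return 1024

Final answer: 1024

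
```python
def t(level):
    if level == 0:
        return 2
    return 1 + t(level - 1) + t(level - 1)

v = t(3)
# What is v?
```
Call trace (a repeated sub-call is expanded the first time; later identical calls just restate its return value):
t(level=3)
  t(level=2)
    t(level=1)
      t(level=0)
      -> return 2
      t(level=0)
      -> return 2
    -> return 5
    t(level=1) -> return 5  (same call as traced above)
  -> return 11
  t(level=2) -> return 11  (same call as traced above)
-> return 23

Final answer: 23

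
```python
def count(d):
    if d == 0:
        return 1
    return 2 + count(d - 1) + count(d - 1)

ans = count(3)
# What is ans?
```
Call trace (a repeated sub-call is expanded the first time; later identical calls just restate its return value):
count(d=3)
  count(d=2)
    count(d=1)
      count(d=0)
      -> return 1
      count(d=0)
      -> return 1
    -> return 4
    count(d=1) -> return 4  (same call as traced above)
  -> return 10
  count(d=2) -> return 10  (same call as traced above)
-> return 22

Final answer: 22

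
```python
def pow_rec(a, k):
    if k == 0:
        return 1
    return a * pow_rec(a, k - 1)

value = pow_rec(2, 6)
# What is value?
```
Call trace:
pow_rec(a=2, k=6)
  pow_rec(a=2, k=5)
    pow_rec(a=2, k=4)
      pow_rec(a=2, k=3)
        pow_rec(a=2, k=2)
          pow_rec(a=2, k=1)
            pow_rec(a=2, k=0)
            -> return 1
          -> return 2
        -> return 4
      -> return 8
    -> return 16
  -> return 32
-> return 64

Final answer: 64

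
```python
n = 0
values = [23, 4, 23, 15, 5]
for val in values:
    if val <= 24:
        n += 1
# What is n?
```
Trace:
  n=0
  n=1, val=23
  n=2, val=4
  n=3, val=23
  n=4, val=15
  n=5, val=5

Final answer: 5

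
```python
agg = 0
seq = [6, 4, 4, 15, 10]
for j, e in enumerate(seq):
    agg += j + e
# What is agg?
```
Trace:
  agg=0
  agg=6, j=0, e=6
  agg=11, j=1, e=4
  agg=17, j=2, e=4
  agg=35, j=3, e=15
  agg=49, j=4, e=10

Final answer: 49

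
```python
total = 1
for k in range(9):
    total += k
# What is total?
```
Trace:
  total=1
  total=1, k=0
  total=2, k=1
  total=4, k=2
  total=7, k=3
  total=11, k=4
  total=16, k=5
  total=22, k=6
  total=29, k=7
  total=37, k=8

Final answer: 37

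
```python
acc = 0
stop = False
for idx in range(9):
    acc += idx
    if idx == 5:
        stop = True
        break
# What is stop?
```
Trace:
  acc=0
  acc=0, stop=False
  acc=0, stop=False, idx=0
  acc=1, stop=False, idx=1
  acc=3, stop=False, idx=2
  acc=6, stop=False, idx=3
  acc=10, stop=False, idx=4
  acc=15, stop=True, idx=5

Final answer: True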